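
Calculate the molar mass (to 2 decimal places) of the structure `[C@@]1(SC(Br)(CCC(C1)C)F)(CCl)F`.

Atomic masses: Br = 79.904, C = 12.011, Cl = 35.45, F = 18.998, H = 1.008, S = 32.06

Molecular formula: C8H12BrClF2S.
M = 1×79.904 + 8×12.011 + 1×35.45 + 2×18.998 + 12×1.008 + 1×32.06 = 293.59 g/mol.

293.59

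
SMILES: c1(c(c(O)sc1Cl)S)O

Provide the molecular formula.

Heavy atoms from the SMILES: 4 C, 1 Cl, 2 O, 2 S.
Implicit hydrogens by atom environment:
  4 × C (aromatic): no H
  2 × O: 1 H each → 2
  1 × Cl: no H
  1 × S: 1 H
  1 × S (aromatic): no H
  Total hydrogens = 3.
Molecular formula: C4H3ClO2S2

C4H3ClO2S2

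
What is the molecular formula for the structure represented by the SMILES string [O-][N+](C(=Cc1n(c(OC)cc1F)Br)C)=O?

C8H8BrFN2O3

Heavy atoms from the SMILES: 1 Br, 8 C, 1 F, 2 N, 3 O.
Implicit hydrogens by atom environment:
  3 × C (aromatic): no H
  2 × C: 3 H each → 6
  2 × O: no H
  1 × Br: no H
  1 × C (aromatic): 1 H
  1 × C: 1 H
  1 × C: no H
  1 × F: no H
  1 × N (aromatic): no H
  1 × N (charge +1): no H
  1 × O (charge -1): no H
  Total hydrogens = 8.
Molecular formula: C8H8BrFN2O3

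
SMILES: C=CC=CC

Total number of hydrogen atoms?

Hydrogens are implicit in SMILES; fill each atom to its normal valence:
  3 × C: 1 H each → 3
  1 × C: 3 H
  1 × C: 2 H
  Total hydrogens = 8.

8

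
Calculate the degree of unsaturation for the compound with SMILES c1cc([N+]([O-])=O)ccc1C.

5

Molecular formula from the SMILES: C7H7NO2.
DoU = (2C + 2 + N − H − X)/2 = (2·7 + 2 + 1 − 7 − 0)/2 = 10/2 = 5.
(Structurally: 1 ring(s) + 4 π bond(s) = 5.)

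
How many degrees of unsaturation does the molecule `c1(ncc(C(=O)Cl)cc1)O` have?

Molecular formula from the SMILES: C6H4ClNO2.
DoU = (2C + 2 + N − H − X)/2 = (2·6 + 2 + 1 − 4 − 1)/2 = 10/2 = 5.
(Structurally: 1 ring(s) + 4 π bond(s) = 5.)

5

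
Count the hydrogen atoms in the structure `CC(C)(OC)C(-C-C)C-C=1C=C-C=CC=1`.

Hydrogens are implicit in SMILES; fill each atom to its normal valence:
  5 × C (aromatic): 1 H each → 5
  4 × C: 3 H each → 12
  2 × C: 2 H each → 4
  1 × C: 1 H
  1 × C: no H
  1 × C (aromatic): no H
  1 × O: no H
  Total hydrogens = 22.

22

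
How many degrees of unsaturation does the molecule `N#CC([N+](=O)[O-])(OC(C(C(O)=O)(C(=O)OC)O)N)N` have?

Molecular formula from the SMILES: C7H10N4O8.
DoU = (2C + 2 + N − H − X)/2 = (2·7 + 2 + 4 − 10 − 0)/2 = 10/2 = 5.
(Structurally: 0 ring(s) + 5 π bond(s) = 5.)

5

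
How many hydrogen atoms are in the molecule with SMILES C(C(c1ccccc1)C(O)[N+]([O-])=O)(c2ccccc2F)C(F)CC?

Hydrogens are implicit in SMILES; fill each atom to its normal valence:
  9 × C (aromatic): 1 H each → 9
  4 × C: 1 H each → 4
  3 × C (aromatic): no H
  2 × F: no H
  1 × C: 3 H
  1 × C: 2 H
  1 × N (charge +1): no H
  1 × O: 1 H
  1 × O: no H
  1 × O (charge -1): no H
  Total hydrogens = 19.

19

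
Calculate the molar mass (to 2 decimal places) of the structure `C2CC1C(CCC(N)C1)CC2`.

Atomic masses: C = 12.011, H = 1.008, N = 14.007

153.27

Molecular formula: C10H19N.
M = 10×12.011 + 19×1.008 + 1×14.007 = 153.27 g/mol.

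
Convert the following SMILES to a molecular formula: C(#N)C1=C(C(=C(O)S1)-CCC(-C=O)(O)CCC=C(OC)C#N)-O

C15H16N2O5S

Heavy atoms from the SMILES: 15 C, 2 N, 5 O, 1 S.
Implicit hydrogens by atom environment:
  4 × C: 2 H each → 8
  4 × C (aromatic): no H
  4 × C: no H
  3 × O: 1 H each → 3
  2 × C: 1 H each → 2
  2 × N: no H
  2 × O: no H
  1 × C: 3 H
  1 × S (aromatic): no H
  Total hydrogens = 16.
Molecular formula: C15H16N2O5S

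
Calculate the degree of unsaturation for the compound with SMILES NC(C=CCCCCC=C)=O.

Molecular formula from the SMILES: C9H15NO.
DoU = (2C + 2 + N − H − X)/2 = (2·9 + 2 + 1 − 15 − 0)/2 = 6/2 = 3.
(Structurally: 0 ring(s) + 3 π bond(s) = 3.)

3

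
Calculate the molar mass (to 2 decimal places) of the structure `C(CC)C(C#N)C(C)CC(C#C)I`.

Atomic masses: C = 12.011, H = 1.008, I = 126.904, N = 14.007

Molecular formula: C11H16IN.
M = 11×12.011 + 16×1.008 + 1×126.904 + 1×14.007 = 289.16 g/mol.

289.16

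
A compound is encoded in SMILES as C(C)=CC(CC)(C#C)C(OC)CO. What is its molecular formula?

C11H18O2

Heavy atoms from the SMILES: 11 C, 2 O.
Implicit hydrogens by atom environment:
  4 × C: 1 H each → 4
  3 × C: 3 H each → 9
  2 × C: 2 H each → 4
  2 × C: no H
  1 × O: 1 H
  1 × O: no H
  Total hydrogens = 18.
Molecular formula: C11H18O2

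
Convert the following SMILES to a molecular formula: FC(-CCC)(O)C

C5H11FO

Heavy atoms from the SMILES: 5 C, 1 F, 1 O.
Implicit hydrogens by atom environment:
  2 × C: 3 H each → 6
  2 × C: 2 H each → 4
  1 × C: no H
  1 × F: no H
  1 × O: 1 H
  Total hydrogens = 11.
Molecular formula: C5H11FO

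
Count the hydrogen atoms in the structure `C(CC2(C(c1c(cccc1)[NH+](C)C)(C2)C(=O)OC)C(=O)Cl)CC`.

25

Hydrogens are implicit in SMILES; fill each atom to its normal valence:
  4 × C: 3 H each → 12
  4 × C: 2 H each → 8
  4 × C (aromatic): 1 H each → 4
  4 × C: no H
  3 × O: no H
  2 × C (aromatic): no H
  1 × Cl: no H
  1 × N (charge +1): 1 H
  Total hydrogens = 25.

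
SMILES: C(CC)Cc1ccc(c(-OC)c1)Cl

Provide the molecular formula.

C11H15ClO

Heavy atoms from the SMILES: 11 C, 1 Cl, 1 O.
Implicit hydrogens by atom environment:
  3 × C: 2 H each → 6
  3 × C (aromatic): 1 H each → 3
  3 × C (aromatic): no H
  2 × C: 3 H each → 6
  1 × Cl: no H
  1 × O: no H
  Total hydrogens = 15.
Molecular formula: C11H15ClO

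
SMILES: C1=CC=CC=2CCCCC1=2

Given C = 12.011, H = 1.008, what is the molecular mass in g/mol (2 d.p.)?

132.21

Molecular formula: C10H12.
M = 10×12.011 + 12×1.008 = 132.21 g/mol.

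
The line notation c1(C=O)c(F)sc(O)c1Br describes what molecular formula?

Heavy atoms from the SMILES: 1 Br, 5 C, 1 F, 2 O, 1 S.
Implicit hydrogens by atom environment:
  4 × C (aromatic): no H
  1 × Br: no H
  1 × C: 1 H
  1 × F: no H
  1 × O: 1 H
  1 × O: no H
  1 × S (aromatic): no H
  Total hydrogens = 2.
Molecular formula: C5H2BrFO2S

C5H2BrFO2S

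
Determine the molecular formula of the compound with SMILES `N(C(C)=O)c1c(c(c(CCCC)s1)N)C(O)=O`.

Heavy atoms from the SMILES: 11 C, 2 N, 3 O, 1 S.
Implicit hydrogens by atom environment:
  4 × C (aromatic): no H
  3 × C: 2 H each → 6
  2 × C: 3 H each → 6
  2 × C: no H
  2 × O: no H
  1 × N: 2 H
  1 × N: 1 H
  1 × O: 1 H
  1 × S (aromatic): no H
  Total hydrogens = 16.
Molecular formula: C11H16N2O3S

C11H16N2O3S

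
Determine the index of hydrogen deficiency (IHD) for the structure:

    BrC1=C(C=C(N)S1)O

Molecular formula from the SMILES: C4H4BrNOS.
DoU = (2C + 2 + N − H − X)/2 = (2·4 + 2 + 1 − 4 − 1)/2 = 6/2 = 3.
(Structurally: 1 ring(s) + 2 π bond(s) = 3.)

3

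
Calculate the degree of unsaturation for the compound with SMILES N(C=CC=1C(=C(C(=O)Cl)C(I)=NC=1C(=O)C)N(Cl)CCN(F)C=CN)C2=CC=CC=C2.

12

Molecular formula from the SMILES: C20H19Cl2FIN5O2.
DoU = (2C + 2 + N − H − X)/2 = (2·20 + 2 + 5 − 19 − 4)/2 = 24/2 = 12.
(Structurally: 2 ring(s) + 10 π bond(s) = 12.)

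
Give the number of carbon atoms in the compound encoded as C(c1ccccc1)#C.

8

The symbol for carbon appears 8 times in the SMILES. Lowercase c denotes aromatic carbon and counts toward C.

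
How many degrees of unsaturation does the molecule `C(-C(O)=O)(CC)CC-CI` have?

Molecular formula from the SMILES: C7H13IO2.
DoU = (2C + 2 + N − H − X)/2 = (2·7 + 2 + 0 − 13 − 1)/2 = 2/2 = 1.
(Structurally: 0 ring(s) + 1 π bond(s) = 1.)

1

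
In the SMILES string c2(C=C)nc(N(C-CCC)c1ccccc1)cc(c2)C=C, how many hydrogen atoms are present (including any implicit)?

22

Hydrogens are implicit in SMILES; fill each atom to its normal valence:
  7 × C (aromatic): 1 H each → 7
  5 × C: 2 H each → 10
  4 × C (aromatic): no H
  2 × C: 1 H each → 2
  1 × C: 3 H
  1 × N (aromatic): no H
  1 × N: no H
  Total hydrogens = 22.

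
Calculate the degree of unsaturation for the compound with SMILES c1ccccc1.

Molecular formula from the SMILES: C6H6.
DoU = (2C + 2 + N − H − X)/2 = (2·6 + 2 + 0 − 6 − 0)/2 = 8/2 = 4.
(Structurally: 1 ring(s) + 3 π bond(s) = 4.)

4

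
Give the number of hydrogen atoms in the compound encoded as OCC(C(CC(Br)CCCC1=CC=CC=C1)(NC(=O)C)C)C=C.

Hydrogens are implicit in SMILES; fill each atom to its normal valence:
  6 × C: 2 H each → 12
  5 × C (aromatic): 1 H each → 5
  3 × C: 1 H each → 3
  2 × C: 3 H each → 6
  2 × C: no H
  1 × Br: no H
  1 × C (aromatic): no H
  1 × N: 1 H
  1 × O: 1 H
  1 × O: no H
  Total hydrogens = 28.

28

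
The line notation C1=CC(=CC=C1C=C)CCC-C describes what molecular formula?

C12H16

Heavy atoms from the SMILES: 12 C.
Implicit hydrogens by atom environment:
  4 × C: 2 H each → 8
  4 × C (aromatic): 1 H each → 4
  2 × C (aromatic): no H
  1 × C: 3 H
  1 × C: 1 H
  Total hydrogens = 16.
Molecular formula: C12H16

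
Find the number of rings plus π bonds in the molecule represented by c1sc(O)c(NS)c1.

3

Molecular formula from the SMILES: C4H5NOS2.
DoU = (2C + 2 + N − H − X)/2 = (2·4 + 2 + 1 − 5 − 0)/2 = 6/2 = 3.
(Structurally: 1 ring(s) + 2 π bond(s) = 3.)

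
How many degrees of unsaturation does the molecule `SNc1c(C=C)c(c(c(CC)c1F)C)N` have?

Molecular formula from the SMILES: C11H15FN2S.
DoU = (2C + 2 + N − H − X)/2 = (2·11 + 2 + 2 − 15 − 1)/2 = 10/2 = 5.
(Structurally: 1 ring(s) + 4 π bond(s) = 5.)

5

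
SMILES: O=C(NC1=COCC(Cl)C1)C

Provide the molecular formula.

Heavy atoms from the SMILES: 7 C, 1 Cl, 1 N, 2 O.
Implicit hydrogens by atom environment:
  2 × C: 2 H each → 4
  2 × C: 1 H each → 2
  2 × C: no H
  2 × O: no H
  1 × C: 3 H
  1 × Cl: no H
  1 × N: 1 H
  Total hydrogens = 10.
Molecular formula: C7H10ClNO2

C7H10ClNO2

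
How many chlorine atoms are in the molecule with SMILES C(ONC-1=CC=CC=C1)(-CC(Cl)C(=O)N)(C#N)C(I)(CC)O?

1

The symbol for chlorine appears 1 time in the SMILES.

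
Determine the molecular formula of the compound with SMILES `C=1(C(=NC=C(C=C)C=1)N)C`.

Heavy atoms from the SMILES: 8 C, 2 N.
Implicit hydrogens by atom environment:
  3 × C (aromatic): no H
  2 × C (aromatic): 1 H each → 2
  1 × C: 3 H
  1 × C: 2 H
  1 × C: 1 H
  1 × N: 2 H
  1 × N (aromatic): no H
  Total hydrogens = 10.
Molecular formula: C8H10N2

C8H10N2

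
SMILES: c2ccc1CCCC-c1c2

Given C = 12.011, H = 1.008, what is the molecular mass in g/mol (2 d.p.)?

132.21

Molecular formula: C10H12.
M = 10×12.011 + 12×1.008 = 132.21 g/mol.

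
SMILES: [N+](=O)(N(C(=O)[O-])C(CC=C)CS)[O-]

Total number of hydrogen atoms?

Hydrogens are implicit in SMILES; fill each atom to its normal valence:
  3 × C: 2 H each → 6
  2 × C: 1 H each → 2
  2 × O: no H
  2 × O (charge -1): no H
  1 × C: no H
  1 × N: no H
  1 × N (charge +1): no H
  1 × S: 1 H
  Total hydrogens = 9.

9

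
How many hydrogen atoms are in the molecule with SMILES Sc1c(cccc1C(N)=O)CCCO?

13

Hydrogens are implicit in SMILES; fill each atom to its normal valence:
  3 × C: 2 H each → 6
  3 × C (aromatic): 1 H each → 3
  3 × C (aromatic): no H
  1 × C: no H
  1 × N: 2 H
  1 × O: 1 H
  1 × O: no H
  1 × S: 1 H
  Total hydrogens = 13.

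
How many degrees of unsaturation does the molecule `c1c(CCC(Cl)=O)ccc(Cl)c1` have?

5

Molecular formula from the SMILES: C9H8Cl2O.
DoU = (2C + 2 + N − H − X)/2 = (2·9 + 2 + 0 − 8 − 2)/2 = 10/2 = 5.
(Structurally: 1 ring(s) + 4 π bond(s) = 5.)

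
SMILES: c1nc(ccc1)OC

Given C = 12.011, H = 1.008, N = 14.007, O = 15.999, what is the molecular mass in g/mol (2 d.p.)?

109.13

Molecular formula: C6H7NO.
M = 6×12.011 + 7×1.008 + 1×14.007 + 1×15.999 = 109.13 g/mol.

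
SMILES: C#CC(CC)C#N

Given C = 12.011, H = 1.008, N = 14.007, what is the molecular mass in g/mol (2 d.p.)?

93.13

Molecular formula: C6H7N.
M = 6×12.011 + 7×1.008 + 1×14.007 = 93.13 g/mol.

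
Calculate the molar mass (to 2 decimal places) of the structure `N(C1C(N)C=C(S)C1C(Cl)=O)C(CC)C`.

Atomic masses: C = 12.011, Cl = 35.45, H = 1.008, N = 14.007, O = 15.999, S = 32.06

248.77

Molecular formula: C10H17ClN2OS.
M = 10×12.011 + 1×35.45 + 17×1.008 + 2×14.007 + 1×15.999 + 1×32.06 = 248.77 g/mol.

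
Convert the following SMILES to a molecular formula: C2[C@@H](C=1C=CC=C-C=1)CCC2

Heavy atoms from the SMILES: 11 C.
Implicit hydrogens by atom environment:
  5 × C (aromatic): 1 H each → 5
  4 × C: 2 H each → 8
  1 × C: 1 H
  1 × C (aromatic): no H
  Total hydrogens = 14.
Molecular formula: C11H14

C11H14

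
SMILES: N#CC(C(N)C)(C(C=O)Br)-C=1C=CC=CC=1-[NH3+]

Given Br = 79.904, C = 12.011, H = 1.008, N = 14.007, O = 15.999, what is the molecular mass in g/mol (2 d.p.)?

297.18

Molecular formula: C12H15BrN3O+.
M = 1×79.904 + 12×12.011 + 15×1.008 + 3×14.007 + 1×15.999 = 297.18 g/mol.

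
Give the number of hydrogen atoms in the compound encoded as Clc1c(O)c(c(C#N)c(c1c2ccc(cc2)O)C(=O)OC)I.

Hydrogens are implicit in SMILES; fill each atom to its normal valence:
  8 × C (aromatic): no H
  4 × C (aromatic): 1 H each → 4
  2 × C: no H
  2 × O: 1 H each → 2
  2 × O: no H
  1 × C: 3 H
  1 × Cl: no H
  1 × I: no H
  1 × N: no H
  Total hydrogens = 9.

9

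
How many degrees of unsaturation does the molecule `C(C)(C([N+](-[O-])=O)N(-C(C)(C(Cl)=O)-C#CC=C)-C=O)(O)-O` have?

Molecular formula from the SMILES: C11H13ClN2O6.
DoU = (2C + 2 + N − H − X)/2 = (2·11 + 2 + 2 − 13 − 1)/2 = 12/2 = 6.
(Structurally: 0 ring(s) + 6 π bond(s) = 6.)

6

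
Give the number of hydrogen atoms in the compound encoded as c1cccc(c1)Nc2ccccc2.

Hydrogens are implicit in SMILES; fill each atom to its normal valence:
  10 × C (aromatic): 1 H each → 10
  2 × C (aromatic): no H
  1 × N: 1 H
  Total hydrogens = 11.

11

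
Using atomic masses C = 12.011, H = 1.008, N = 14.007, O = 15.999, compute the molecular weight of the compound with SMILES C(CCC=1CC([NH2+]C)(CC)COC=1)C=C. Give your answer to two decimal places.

Molecular formula: C13H24NO+.
M = 13×12.011 + 24×1.008 + 1×14.007 + 1×15.999 = 210.34 g/mol.

210.34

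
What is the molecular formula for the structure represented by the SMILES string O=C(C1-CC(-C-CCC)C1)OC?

C10H18O2

Heavy atoms from the SMILES: 10 C, 2 O.
Implicit hydrogens by atom environment:
  5 × C: 2 H each → 10
  2 × C: 3 H each → 6
  2 × C: 1 H each → 2
  2 × O: no H
  1 × C: no H
  Total hydrogens = 18.
Molecular formula: C10H18O2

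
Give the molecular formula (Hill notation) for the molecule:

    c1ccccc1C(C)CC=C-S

Heavy atoms from the SMILES: 11 C, 1 S.
Implicit hydrogens by atom environment:
  5 × C (aromatic): 1 H each → 5
  3 × C: 1 H each → 3
  1 × C: 3 H
  1 × C: 2 H
  1 × C (aromatic): no H
  1 × S: 1 H
  Total hydrogens = 14.
Molecular formula: C11H14S

C11H14S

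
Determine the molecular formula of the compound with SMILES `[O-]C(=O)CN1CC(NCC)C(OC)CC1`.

C10H19N2O3-

Heavy atoms from the SMILES: 10 C, 2 N, 3 O.
Implicit hydrogens by atom environment:
  5 × C: 2 H each → 10
  2 × C: 3 H each → 6
  2 × C: 1 H each → 2
  2 × O: no H
  1 × C: no H
  1 × N: 1 H
  1 × N: no H
  1 × O (charge -1): no H
  Total hydrogens = 19.
Net charge -1.
Molecular formula: C10H19N2O3-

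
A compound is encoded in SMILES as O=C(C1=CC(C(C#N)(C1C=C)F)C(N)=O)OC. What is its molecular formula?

Heavy atoms from the SMILES: 11 C, 1 F, 2 N, 3 O.
Implicit hydrogens by atom environment:
  5 × C: no H
  4 × C: 1 H each → 4
  3 × O: no H
  1 × C: 3 H
  1 × C: 2 H
  1 × F: no H
  1 × N: 2 H
  1 × N: no H
  Total hydrogens = 11.
Molecular formula: C11H11FN2O3

C11H11FN2O3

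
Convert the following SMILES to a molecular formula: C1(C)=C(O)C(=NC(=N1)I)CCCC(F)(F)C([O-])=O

Heavy atoms from the SMILES: 10 C, 2 F, 1 I, 2 N, 3 O.
Implicit hydrogens by atom environment:
  4 × C (aromatic): no H
  3 × C: 2 H each → 6
  2 × C: no H
  2 × F: no H
  2 × N (aromatic): no H
  1 × C: 3 H
  1 × I: no H
  1 × O: 1 H
  1 × O: no H
  1 × O (charge -1): no H
  Total hydrogens = 10.
Net charge -1.
Molecular formula: C10H10F2IN2O3-

C10H10F2IN2O3-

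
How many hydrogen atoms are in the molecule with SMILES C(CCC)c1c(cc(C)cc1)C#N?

15

Hydrogens are implicit in SMILES; fill each atom to its normal valence:
  3 × C: 2 H each → 6
  3 × C (aromatic): 1 H each → 3
  3 × C (aromatic): no H
  2 × C: 3 H each → 6
  1 × C: no H
  1 × N: no H
  Total hydrogens = 15.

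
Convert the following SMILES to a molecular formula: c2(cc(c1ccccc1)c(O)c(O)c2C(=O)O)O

C13H10O5

Heavy atoms from the SMILES: 13 C, 5 O.
Implicit hydrogens by atom environment:
  6 × C (aromatic): 1 H each → 6
  6 × C (aromatic): no H
  4 × O: 1 H each → 4
  1 × C: no H
  1 × O: no H
  Total hydrogens = 10.
Molecular formula: C13H10O5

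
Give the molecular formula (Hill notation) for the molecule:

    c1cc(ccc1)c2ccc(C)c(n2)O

C12H11NO

Heavy atoms from the SMILES: 12 C, 1 N, 1 O.
Implicit hydrogens by atom environment:
  7 × C (aromatic): 1 H each → 7
  4 × C (aromatic): no H
  1 × C: 3 H
  1 × N (aromatic): no H
  1 × O: 1 H
  Total hydrogens = 11.
Molecular formula: C12H11NO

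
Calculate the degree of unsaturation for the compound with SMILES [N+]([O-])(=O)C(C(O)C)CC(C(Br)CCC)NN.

Molecular formula from the SMILES: C9H20BrN3O3.
DoU = (2C + 2 + N − H − X)/2 = (2·9 + 2 + 3 − 20 − 1)/2 = 2/2 = 1.
(Structurally: 0 ring(s) + 1 π bond(s) = 1.)

1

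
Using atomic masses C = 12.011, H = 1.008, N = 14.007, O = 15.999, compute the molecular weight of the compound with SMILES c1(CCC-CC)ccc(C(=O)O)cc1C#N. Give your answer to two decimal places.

Molecular formula: C13H15NO2.
M = 13×12.011 + 15×1.008 + 1×14.007 + 2×15.999 = 217.27 g/mol.

217.27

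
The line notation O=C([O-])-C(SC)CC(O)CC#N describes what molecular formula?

Heavy atoms from the SMILES: 7 C, 1 N, 3 O, 1 S.
Implicit hydrogens by atom environment:
  2 × C: 2 H each → 4
  2 × C: 1 H each → 2
  2 × C: no H
  1 × C: 3 H
  1 × N: no H
  1 × O: 1 H
  1 × O: no H
  1 × O (charge -1): no H
  1 × S: no H
  Total hydrogens = 10.
Net charge -1.
Molecular formula: C7H10NO3S-

C7H10NO3S-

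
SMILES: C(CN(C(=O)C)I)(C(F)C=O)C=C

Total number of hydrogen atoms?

11

Hydrogens are implicit in SMILES; fill each atom to its normal valence:
  4 × C: 1 H each → 4
  2 × C: 2 H each → 4
  2 × O: no H
  1 × C: 3 H
  1 × C: no H
  1 × F: no H
  1 × I: no H
  1 × N: no H
  Total hydrogens = 11.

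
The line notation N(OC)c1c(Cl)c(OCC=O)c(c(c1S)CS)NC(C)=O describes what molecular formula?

Heavy atoms from the SMILES: 12 C, 1 Cl, 2 N, 4 O, 2 S.
Implicit hydrogens by atom environment:
  6 × C (aromatic): no H
  4 × O: no H
  2 × C: 3 H each → 6
  2 × C: 2 H each → 4
  2 × N: 1 H each → 2
  2 × S: 1 H each → 2
  1 × C: 1 H
  1 × C: no H
  1 × Cl: no H
  Total hydrogens = 15.
Molecular formula: C12H15ClN2O4S2

C12H15ClN2O4S2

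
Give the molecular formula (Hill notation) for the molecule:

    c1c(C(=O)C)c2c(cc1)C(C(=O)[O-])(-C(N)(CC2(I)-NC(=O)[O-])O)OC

[C15H15IN2O7]2-

Heavy atoms from the SMILES: 15 C, 1 I, 2 N, 7 O.
Implicit hydrogens by atom environment:
  6 × C: no H
  4 × O: no H
  3 × C (aromatic): 1 H each → 3
  3 × C (aromatic): no H
  2 × C: 3 H each → 6
  2 × O (charge -1): no H
  1 × C: 2 H
  1 × I: no H
  1 × N: 2 H
  1 × N: 1 H
  1 × O: 1 H
  Total hydrogens = 15.
Net charge -2.
Molecular formula: [C15H15IN2O7]2-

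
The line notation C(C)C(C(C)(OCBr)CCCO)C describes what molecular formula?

Heavy atoms from the SMILES: 1 Br, 10 C, 2 O.
Implicit hydrogens by atom environment:
  5 × C: 2 H each → 10
  3 × C: 3 H each → 9
  1 × Br: no H
  1 × C: 1 H
  1 × C: no H
  1 × O: 1 H
  1 × O: no H
  Total hydrogens = 21.
Molecular formula: C10H21BrO2

C10H21BrO2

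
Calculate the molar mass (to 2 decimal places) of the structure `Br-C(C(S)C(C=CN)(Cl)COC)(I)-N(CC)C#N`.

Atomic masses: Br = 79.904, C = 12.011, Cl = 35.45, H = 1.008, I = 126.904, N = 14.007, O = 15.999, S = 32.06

Molecular formula: C10H16BrClIN3OS.
M = 1×79.904 + 10×12.011 + 1×35.45 + 16×1.008 + 1×126.904 + 3×14.007 + 1×15.999 + 1×32.06 = 468.58 g/mol.

468.58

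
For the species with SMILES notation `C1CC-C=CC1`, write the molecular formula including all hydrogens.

Heavy atoms from the SMILES: 6 C.
Implicit hydrogens by atom environment:
  4 × C: 2 H each → 8
  2 × C: 1 H each → 2
  Total hydrogens = 10.
Molecular formula: C6H10

C6H10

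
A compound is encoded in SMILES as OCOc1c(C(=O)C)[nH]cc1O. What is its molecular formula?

Heavy atoms from the SMILES: 7 C, 1 N, 4 O.
Implicit hydrogens by atom environment:
  3 × C (aromatic): no H
  2 × O: 1 H each → 2
  2 × O: no H
  1 × C: 3 H
  1 × C: 2 H
  1 × C (aromatic): 1 H
  1 × C: no H
  1 × N (aromatic): 1 H
  Total hydrogens = 9.
Molecular formula: C7H9NO4

C7H9NO4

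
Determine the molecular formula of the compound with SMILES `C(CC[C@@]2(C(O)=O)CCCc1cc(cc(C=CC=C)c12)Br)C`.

C19H23BrO2

Heavy atoms from the SMILES: 1 Br, 19 C, 2 O.
Implicit hydrogens by atom environment:
  7 × C: 2 H each → 14
  4 × C (aromatic): no H
  3 × C: 1 H each → 3
  2 × C (aromatic): 1 H each → 2
  2 × C: no H
  1 × Br: no H
  1 × C: 3 H
  1 × O: 1 H
  1 × O: no H
  Total hydrogens = 23.
Molecular formula: C19H23BrO2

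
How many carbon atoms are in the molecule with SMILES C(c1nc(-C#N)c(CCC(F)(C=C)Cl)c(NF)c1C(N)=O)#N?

13

The symbol for carbon appears 13 times in the SMILES. Lowercase c denotes aromatic carbon and counts toward C.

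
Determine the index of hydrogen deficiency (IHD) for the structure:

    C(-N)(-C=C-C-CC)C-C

1

Molecular formula from the SMILES: C8H17N.
DoU = (2C + 2 + N − H − X)/2 = (2·8 + 2 + 1 − 17 − 0)/2 = 2/2 = 1.
(Structurally: 0 ring(s) + 1 π bond(s) = 1.)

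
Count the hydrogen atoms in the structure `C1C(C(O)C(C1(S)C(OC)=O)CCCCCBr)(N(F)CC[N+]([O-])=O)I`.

Hydrogens are implicit in SMILES; fill each atom to its normal valence:
  8 × C: 2 H each → 16
  3 × C: no H
  3 × O: no H
  2 × C: 1 H each → 2
  1 × Br: no H
  1 × C: 3 H
  1 × F: no H
  1 × I: no H
  1 × N: no H
  1 × N (charge +1): no H
  1 × O: 1 H
  1 × O (charge -1): no H
  1 × S: 1 H
  Total hydrogens = 23.

23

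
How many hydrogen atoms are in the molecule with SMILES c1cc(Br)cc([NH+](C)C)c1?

11

Hydrogens are implicit in SMILES; fill each atom to its normal valence:
  4 × C (aromatic): 1 H each → 4
  2 × C: 3 H each → 6
  2 × C (aromatic): no H
  1 × Br: no H
  1 × N (charge +1): 1 H
  Total hydrogens = 11.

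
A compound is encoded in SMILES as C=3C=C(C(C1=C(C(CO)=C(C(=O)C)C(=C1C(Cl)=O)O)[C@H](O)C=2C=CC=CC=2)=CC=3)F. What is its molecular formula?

C23H18ClFO5

Heavy atoms from the SMILES: 23 C, 1 Cl, 1 F, 5 O.
Implicit hydrogens by atom environment:
  9 × C (aromatic): 1 H each → 9
  9 × C (aromatic): no H
  3 × O: 1 H each → 3
  2 × C: no H
  2 × O: no H
  1 × C: 3 H
  1 × C: 2 H
  1 × C: 1 H
  1 × Cl: no H
  1 × F: no H
  Total hydrogens = 18.
Molecular formula: C23H18ClFO5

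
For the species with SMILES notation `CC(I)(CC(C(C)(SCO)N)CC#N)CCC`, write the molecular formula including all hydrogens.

C12H23IN2OS

Heavy atoms from the SMILES: 12 C, 1 I, 2 N, 1 O, 1 S.
Implicit hydrogens by atom environment:
  5 × C: 2 H each → 10
  3 × C: 3 H each → 9
  3 × C: no H
  1 × C: 1 H
  1 × I: no H
  1 × N: 2 H
  1 × N: no H
  1 × O: 1 H
  1 × S: no H
  Total hydrogens = 23.
Molecular formula: C12H23IN2OS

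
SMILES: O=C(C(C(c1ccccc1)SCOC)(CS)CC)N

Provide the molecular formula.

Heavy atoms from the SMILES: 14 C, 1 N, 2 O, 2 S.
Implicit hydrogens by atom environment:
  5 × C (aromatic): 1 H each → 5
  3 × C: 2 H each → 6
  2 × C: 3 H each → 6
  2 × C: no H
  2 × O: no H
  1 × C: 1 H
  1 × C (aromatic): no H
  1 × N: 2 H
  1 × S: 1 H
  1 × S: no H
  Total hydrogens = 21.
Molecular formula: C14H21NO2S2

C14H21NO2S2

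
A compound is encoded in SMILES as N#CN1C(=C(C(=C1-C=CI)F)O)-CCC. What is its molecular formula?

C10H10FIN2O

Heavy atoms from the SMILES: 10 C, 1 F, 1 I, 2 N, 1 O.
Implicit hydrogens by atom environment:
  4 × C (aromatic): no H
  2 × C: 2 H each → 4
  2 × C: 1 H each → 2
  1 × C: 3 H
  1 × C: no H
  1 × F: no H
  1 × I: no H
  1 × N (aromatic): no H
  1 × N: no H
  1 × O: 1 H
  Total hydrogens = 10.
Molecular formula: C10H10FIN2O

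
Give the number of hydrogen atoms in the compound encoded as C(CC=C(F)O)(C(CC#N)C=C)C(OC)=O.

Hydrogens are implicit in SMILES; fill each atom to its normal valence:
  4 × C: 1 H each → 4
  3 × C: 2 H each → 6
  3 × C: no H
  2 × O: no H
  1 × C: 3 H
  1 × F: no H
  1 × N: no H
  1 × O: 1 H
  Total hydrogens = 14.

14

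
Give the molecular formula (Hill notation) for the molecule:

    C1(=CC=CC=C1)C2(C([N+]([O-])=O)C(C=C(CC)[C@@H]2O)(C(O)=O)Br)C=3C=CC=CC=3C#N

Heavy atoms from the SMILES: 1 Br, 22 C, 2 N, 5 O.
Implicit hydrogens by atom environment:
  9 × C (aromatic): 1 H each → 9
  5 × C: no H
  3 × C: 1 H each → 3
  3 × C (aromatic): no H
  2 × O: 1 H each → 2
  2 × O: no H
  1 × Br: no H
  1 × C: 3 H
  1 × C: 2 H
  1 × N (charge +1): no H
  1 × N: no H
  1 × O (charge -1): no H
  Total hydrogens = 19.
Molecular formula: C22H19BrN2O5

C22H19BrN2O5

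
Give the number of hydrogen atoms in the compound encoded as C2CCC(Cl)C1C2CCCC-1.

17

Hydrogens are implicit in SMILES; fill each atom to its normal valence:
  7 × C: 2 H each → 14
  3 × C: 1 H each → 3
  1 × Cl: no H
  Total hydrogens = 17.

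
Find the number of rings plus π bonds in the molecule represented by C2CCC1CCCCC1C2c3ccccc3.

6

Molecular formula from the SMILES: C16H22.
DoU = (2C + 2 + N − H − X)/2 = (2·16 + 2 + 0 − 22 − 0)/2 = 12/2 = 6.
(Structurally: 3 ring(s) + 3 π bond(s) = 6.)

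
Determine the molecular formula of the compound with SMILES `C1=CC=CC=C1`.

C6H6

Heavy atoms from the SMILES: 6 C.
Implicit hydrogens by atom environment:
  6 × C (aromatic): 1 H each → 6
  Total hydrogens = 6.
Molecular formula: C6H6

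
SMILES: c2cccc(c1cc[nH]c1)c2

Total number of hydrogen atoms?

9

Hydrogens are implicit in SMILES; fill each atom to its normal valence:
  8 × C (aromatic): 1 H each → 8
  2 × C (aromatic): no H
  1 × N (aromatic): 1 H
  Total hydrogens = 9.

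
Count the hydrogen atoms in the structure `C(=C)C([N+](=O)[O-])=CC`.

7

Hydrogens are implicit in SMILES; fill each atom to its normal valence:
  2 × C: 1 H each → 2
  1 × C: 3 H
  1 × C: 2 H
  1 × C: no H
  1 × N (charge +1): no H
  1 × O: no H
  1 × O (charge -1): no H
  Total hydrogens = 7.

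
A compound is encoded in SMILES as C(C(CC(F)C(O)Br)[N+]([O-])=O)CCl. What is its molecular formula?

C6H10BrClFNO3

Heavy atoms from the SMILES: 1 Br, 6 C, 1 Cl, 1 F, 1 N, 3 O.
Implicit hydrogens by atom environment:
  3 × C: 2 H each → 6
  3 × C: 1 H each → 3
  1 × Br: no H
  1 × Cl: no H
  1 × F: no H
  1 × N (charge +1): no H
  1 × O: 1 H
  1 × O: no H
  1 × O (charge -1): no H
  Total hydrogens = 10.
Molecular formula: C6H10BrClFNO3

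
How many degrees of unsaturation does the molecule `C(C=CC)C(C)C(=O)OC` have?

2

Molecular formula from the SMILES: C8H14O2.
DoU = (2C + 2 + N − H − X)/2 = (2·8 + 2 + 0 − 14 − 0)/2 = 4/2 = 2.
(Structurally: 0 ring(s) + 2 π bond(s) = 2.)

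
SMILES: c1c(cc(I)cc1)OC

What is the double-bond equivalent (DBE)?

4

Molecular formula from the SMILES: C7H7IO.
DoU = (2C + 2 + N − H − X)/2 = (2·7 + 2 + 0 − 7 − 1)/2 = 8/2 = 4.
(Structurally: 1 ring(s) + 3 π bond(s) = 4.)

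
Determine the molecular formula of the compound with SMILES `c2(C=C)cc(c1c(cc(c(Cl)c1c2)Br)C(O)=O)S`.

Heavy atoms from the SMILES: 1 Br, 13 C, 1 Cl, 2 O, 1 S.
Implicit hydrogens by atom environment:
  7 × C (aromatic): no H
  3 × C (aromatic): 1 H each → 3
  1 × Br: no H
  1 × C: 2 H
  1 × C: 1 H
  1 × C: no H
  1 × Cl: no H
  1 × O: 1 H
  1 × O: no H
  1 × S: 1 H
  Total hydrogens = 8.
Molecular formula: C13H8BrClO2S

C13H8BrClO2S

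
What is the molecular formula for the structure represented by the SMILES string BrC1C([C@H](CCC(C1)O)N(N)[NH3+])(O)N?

C7H18BrN4O2+

Heavy atoms from the SMILES: 1 Br, 7 C, 4 N, 2 O.
Implicit hydrogens by atom environment:
  3 × C: 2 H each → 6
  3 × C: 1 H each → 3
  2 × N: 2 H each → 4
  2 × O: 1 H each → 2
  1 × Br: no H
  1 × C: no H
  1 × N (charge +1): 3 H
  1 × N: no H
  Total hydrogens = 18.
Net charge +1.
Molecular formula: C7H18BrN4O2+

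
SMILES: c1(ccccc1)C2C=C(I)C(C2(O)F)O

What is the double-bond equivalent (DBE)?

Molecular formula from the SMILES: C11H10FIO2.
DoU = (2C + 2 + N − H − X)/2 = (2·11 + 2 + 0 − 10 − 2)/2 = 12/2 = 6.
(Structurally: 2 ring(s) + 4 π bond(s) = 6.)

6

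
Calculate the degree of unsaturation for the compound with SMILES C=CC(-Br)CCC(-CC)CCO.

Molecular formula from the SMILES: C10H19BrO.
DoU = (2C + 2 + N − H − X)/2 = (2·10 + 2 + 0 − 19 − 1)/2 = 2/2 = 1.
(Structurally: 0 ring(s) + 1 π bond(s) = 1.)

1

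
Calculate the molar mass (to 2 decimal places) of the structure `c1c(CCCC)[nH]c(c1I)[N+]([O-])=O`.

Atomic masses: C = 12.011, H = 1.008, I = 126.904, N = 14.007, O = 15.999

294.09

Molecular formula: C8H11IN2O2.
M = 8×12.011 + 11×1.008 + 1×126.904 + 2×14.007 + 2×15.999 = 294.09 g/mol.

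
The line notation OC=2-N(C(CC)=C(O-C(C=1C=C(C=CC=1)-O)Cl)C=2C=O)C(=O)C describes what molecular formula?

C16H16ClNO5

Heavy atoms from the SMILES: 16 C, 1 Cl, 1 N, 5 O.
Implicit hydrogens by atom environment:
  6 × C (aromatic): no H
  4 × C (aromatic): 1 H each → 4
  3 × O: no H
  2 × C: 3 H each → 6
  2 × C: 1 H each → 2
  2 × O: 1 H each → 2
  1 × C: 2 H
  1 × C: no H
  1 × Cl: no H
  1 × N (aromatic): no H
  Total hydrogens = 16.
Molecular formula: C16H16ClNO5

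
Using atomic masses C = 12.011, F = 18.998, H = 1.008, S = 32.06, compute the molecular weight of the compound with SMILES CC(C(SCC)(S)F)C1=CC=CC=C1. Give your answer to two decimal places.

230.36

Molecular formula: C11H15FS2.
M = 11×12.011 + 1×18.998 + 15×1.008 + 2×32.06 = 230.36 g/mol.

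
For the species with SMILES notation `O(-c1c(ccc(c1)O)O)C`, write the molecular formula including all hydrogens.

C7H8O3

Heavy atoms from the SMILES: 7 C, 3 O.
Implicit hydrogens by atom environment:
  3 × C (aromatic): 1 H each → 3
  3 × C (aromatic): no H
  2 × O: 1 H each → 2
  1 × C: 3 H
  1 × O: no H
  Total hydrogens = 8.
Molecular formula: C7H8O3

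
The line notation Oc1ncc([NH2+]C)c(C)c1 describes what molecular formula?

C7H11N2O+

Heavy atoms from the SMILES: 7 C, 2 N, 1 O.
Implicit hydrogens by atom environment:
  3 × C (aromatic): no H
  2 × C: 3 H each → 6
  2 × C (aromatic): 1 H each → 2
  1 × N (charge +1): 2 H
  1 × N (aromatic): no H
  1 × O: 1 H
  Total hydrogens = 11.
Net charge +1.
Molecular formula: C7H11N2O+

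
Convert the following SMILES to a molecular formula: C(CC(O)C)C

Heavy atoms from the SMILES: 5 C, 1 O.
Implicit hydrogens by atom environment:
  2 × C: 3 H each → 6
  2 × C: 2 H each → 4
  1 × C: 1 H
  1 × O: 1 H
  Total hydrogens = 12.
Molecular formula: C5H12O

C5H12O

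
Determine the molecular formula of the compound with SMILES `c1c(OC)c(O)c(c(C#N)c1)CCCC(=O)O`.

Heavy atoms from the SMILES: 12 C, 1 N, 4 O.
Implicit hydrogens by atom environment:
  4 × C (aromatic): no H
  3 × C: 2 H each → 6
  2 × C (aromatic): 1 H each → 2
  2 × C: no H
  2 × O: 1 H each → 2
  2 × O: no H
  1 × C: 3 H
  1 × N: no H
  Total hydrogens = 13.
Molecular formula: C12H13NO4

C12H13NO4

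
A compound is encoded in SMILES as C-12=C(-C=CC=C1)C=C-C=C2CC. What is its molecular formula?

Heavy atoms from the SMILES: 12 C.
Implicit hydrogens by atom environment:
  7 × C (aromatic): 1 H each → 7
  3 × C (aromatic): no H
  1 × C: 3 H
  1 × C: 2 H
  Total hydrogens = 12.
Molecular formula: C12H12

C12H12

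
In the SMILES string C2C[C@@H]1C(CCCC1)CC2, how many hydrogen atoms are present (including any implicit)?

18

Hydrogens are implicit in SMILES; fill each atom to its normal valence:
  8 × C: 2 H each → 16
  2 × C: 1 H each → 2
  Total hydrogens = 18.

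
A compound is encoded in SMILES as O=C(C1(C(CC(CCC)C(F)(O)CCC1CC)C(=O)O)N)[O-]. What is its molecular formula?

C15H25FNO5-

Heavy atoms from the SMILES: 15 C, 1 F, 1 N, 5 O.
Implicit hydrogens by atom environment:
  6 × C: 2 H each → 12
  4 × C: no H
  3 × C: 1 H each → 3
  2 × C: 3 H each → 6
  2 × O: 1 H each → 2
  2 × O: no H
  1 × F: no H
  1 × N: 2 H
  1 × O (charge -1): no H
  Total hydrogens = 25.
Net charge -1.
Molecular formula: C15H25FNO5-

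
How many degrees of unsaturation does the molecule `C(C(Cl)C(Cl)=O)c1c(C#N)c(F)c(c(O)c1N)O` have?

Molecular formula from the SMILES: C10H7Cl2FN2O3.
DoU = (2C + 2 + N − H − X)/2 = (2·10 + 2 + 2 − 7 − 3)/2 = 14/2 = 7.
(Structurally: 1 ring(s) + 6 π bond(s) = 7.)

7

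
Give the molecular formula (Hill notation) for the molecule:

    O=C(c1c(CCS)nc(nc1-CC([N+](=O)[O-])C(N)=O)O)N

Heavy atoms from the SMILES: 10 C, 5 N, 5 O, 1 S.
Implicit hydrogens by atom environment:
  4 × C (aromatic): no H
  3 × C: 2 H each → 6
  3 × O: no H
  2 × C: no H
  2 × N: 2 H each → 4
  2 × N (aromatic): no H
  1 × C: 1 H
  1 × N (charge +1): no H
  1 × O: 1 H
  1 × O (charge -1): no H
  1 × S: 1 H
  Total hydrogens = 13.
Molecular formula: C10H13N5O5S

C10H13N5O5S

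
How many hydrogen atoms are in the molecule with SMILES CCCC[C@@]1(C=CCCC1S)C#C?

Hydrogens are implicit in SMILES; fill each atom to its normal valence:
  5 × C: 2 H each → 10
  4 × C: 1 H each → 4
  2 × C: no H
  1 × C: 3 H
  1 × S: 1 H
  Total hydrogens = 18.

18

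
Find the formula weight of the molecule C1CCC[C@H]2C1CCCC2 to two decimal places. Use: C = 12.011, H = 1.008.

Molecular formula: C10H18.
M = 10×12.011 + 18×1.008 = 138.25 g/mol.

138.25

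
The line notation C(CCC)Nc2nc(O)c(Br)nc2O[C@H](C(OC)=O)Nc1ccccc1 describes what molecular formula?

Heavy atoms from the SMILES: 1 Br, 17 C, 4 N, 4 O.
Implicit hydrogens by atom environment:
  5 × C (aromatic): 1 H each → 5
  5 × C (aromatic): no H
  3 × C: 2 H each → 6
  3 × O: no H
  2 × C: 3 H each → 6
  2 × N: 1 H each → 2
  2 × N (aromatic): no H
  1 × Br: no H
  1 × C: 1 H
  1 × C: no H
  1 × O: 1 H
  Total hydrogens = 21.
Molecular formula: C17H21BrN4O4

C17H21BrN4O4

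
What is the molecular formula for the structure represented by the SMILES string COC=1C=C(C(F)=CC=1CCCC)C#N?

Heavy atoms from the SMILES: 12 C, 1 F, 1 N, 1 O.
Implicit hydrogens by atom environment:
  4 × C (aromatic): no H
  3 × C: 2 H each → 6
  2 × C: 3 H each → 6
  2 × C (aromatic): 1 H each → 2
  1 × C: no H
  1 × F: no H
  1 × N: no H
  1 × O: no H
  Total hydrogens = 14.
Molecular formula: C12H14FNO

C12H14FNO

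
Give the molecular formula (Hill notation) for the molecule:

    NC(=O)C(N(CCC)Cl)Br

Heavy atoms from the SMILES: 1 Br, 5 C, 1 Cl, 2 N, 1 O.
Implicit hydrogens by atom environment:
  2 × C: 2 H each → 4
  1 × Br: no H
  1 × C: 3 H
  1 × C: 1 H
  1 × C: no H
  1 × Cl: no H
  1 × N: 2 H
  1 × N: no H
  1 × O: no H
  Total hydrogens = 10.
Molecular formula: C5H10BrClN2O

C5H10BrClN2O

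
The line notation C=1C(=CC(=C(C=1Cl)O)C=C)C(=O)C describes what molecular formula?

C10H9ClO2

Heavy atoms from the SMILES: 10 C, 1 Cl, 2 O.
Implicit hydrogens by atom environment:
  4 × C (aromatic): no H
  2 × C (aromatic): 1 H each → 2
  1 × C: 3 H
  1 × C: 2 H
  1 × C: 1 H
  1 × C: no H
  1 × Cl: no H
  1 × O: 1 H
  1 × O: no H
  Total hydrogens = 9.
Molecular formula: C10H9ClO2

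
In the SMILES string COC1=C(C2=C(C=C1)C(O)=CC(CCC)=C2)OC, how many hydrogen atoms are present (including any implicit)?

18

Hydrogens are implicit in SMILES; fill each atom to its normal valence:
  6 × C (aromatic): no H
  4 × C (aromatic): 1 H each → 4
  3 × C: 3 H each → 9
  2 × C: 2 H each → 4
  2 × O: no H
  1 × O: 1 H
  Total hydrogens = 18.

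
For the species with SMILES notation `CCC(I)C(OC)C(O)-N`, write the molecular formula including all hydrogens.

Heavy atoms from the SMILES: 6 C, 1 I, 1 N, 2 O.
Implicit hydrogens by atom environment:
  3 × C: 1 H each → 3
  2 × C: 3 H each → 6
  1 × C: 2 H
  1 × I: no H
  1 × N: 2 H
  1 × O: 1 H
  1 × O: no H
  Total hydrogens = 14.
Molecular formula: C6H14INO2

C6H14INO2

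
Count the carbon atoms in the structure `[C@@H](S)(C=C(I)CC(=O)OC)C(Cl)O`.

The symbol for carbon appears 7 times in the SMILES. (Cl is a single chlorine, not C + l.)

7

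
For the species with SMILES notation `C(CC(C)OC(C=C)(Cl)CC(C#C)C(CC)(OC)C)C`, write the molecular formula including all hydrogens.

Heavy atoms from the SMILES: 17 C, 1 Cl, 2 O.
Implicit hydrogens by atom environment:
  5 × C: 3 H each → 15
  5 × C: 2 H each → 10
  4 × C: 1 H each → 4
  3 × C: no H
  2 × O: no H
  1 × Cl: no H
  Total hydrogens = 29.
Molecular formula: C17H29ClO2

C17H29ClO2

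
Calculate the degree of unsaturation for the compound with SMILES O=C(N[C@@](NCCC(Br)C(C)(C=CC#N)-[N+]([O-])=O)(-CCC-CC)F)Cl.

Molecular formula from the SMILES: C15H23BrClFN4O3.
DoU = (2C + 2 + N − H − X)/2 = (2·15 + 2 + 4 − 23 − 3)/2 = 10/2 = 5.
(Structurally: 0 ring(s) + 5 π bond(s) = 5.)

5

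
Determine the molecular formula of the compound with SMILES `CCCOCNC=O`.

C5H11NO2

Heavy atoms from the SMILES: 5 C, 1 N, 2 O.
Implicit hydrogens by atom environment:
  3 × C: 2 H each → 6
  2 × O: no H
  1 × C: 3 H
  1 × C: 1 H
  1 × N: 1 H
  Total hydrogens = 11.
Molecular formula: C5H11NO2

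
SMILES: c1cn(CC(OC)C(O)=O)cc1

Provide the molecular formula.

Heavy atoms from the SMILES: 8 C, 1 N, 3 O.
Implicit hydrogens by atom environment:
  4 × C (aromatic): 1 H each → 4
  2 × O: no H
  1 × C: 3 H
  1 × C: 2 H
  1 × C: 1 H
  1 × C: no H
  1 × N (aromatic): no H
  1 × O: 1 H
  Total hydrogens = 11.
Molecular formula: C8H11NO3

C8H11NO3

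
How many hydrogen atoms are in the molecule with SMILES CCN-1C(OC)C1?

11

Hydrogens are implicit in SMILES; fill each atom to its normal valence:
  2 × C: 3 H each → 6
  2 × C: 2 H each → 4
  1 × C: 1 H
  1 × N: no H
  1 × O: no H
  Total hydrogens = 11.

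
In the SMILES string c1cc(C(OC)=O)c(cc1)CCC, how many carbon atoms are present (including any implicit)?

The symbol for carbon appears 11 times in the SMILES. Lowercase c denotes aromatic carbon and counts toward C.

11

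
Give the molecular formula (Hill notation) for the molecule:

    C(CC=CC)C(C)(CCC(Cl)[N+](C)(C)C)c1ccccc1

C19H31ClN+

Heavy atoms from the SMILES: 19 C, 1 Cl, 1 N.
Implicit hydrogens by atom environment:
  5 × C: 3 H each → 15
  5 × C (aromatic): 1 H each → 5
  4 × C: 2 H each → 8
  3 × C: 1 H each → 3
  1 × C: no H
  1 × C (aromatic): no H
  1 × Cl: no H
  1 × N (charge +1): no H
  Total hydrogens = 31.
Net charge +1.
Molecular formula: C19H31ClN+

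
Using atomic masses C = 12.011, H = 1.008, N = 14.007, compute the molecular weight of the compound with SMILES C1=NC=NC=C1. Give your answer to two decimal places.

Molecular formula: C4H4N2.
M = 4×12.011 + 4×1.008 + 2×14.007 = 80.09 g/mol.

80.09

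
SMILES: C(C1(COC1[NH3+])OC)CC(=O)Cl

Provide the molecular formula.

C7H13ClNO3+

Heavy atoms from the SMILES: 7 C, 1 Cl, 1 N, 3 O.
Implicit hydrogens by atom environment:
  3 × C: 2 H each → 6
  3 × O: no H
  2 × C: no H
  1 × C: 3 H
  1 × C: 1 H
  1 × Cl: no H
  1 × N (charge +1): 3 H
  Total hydrogens = 13.
Net charge +1.
Molecular formula: C7H13ClNO3+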